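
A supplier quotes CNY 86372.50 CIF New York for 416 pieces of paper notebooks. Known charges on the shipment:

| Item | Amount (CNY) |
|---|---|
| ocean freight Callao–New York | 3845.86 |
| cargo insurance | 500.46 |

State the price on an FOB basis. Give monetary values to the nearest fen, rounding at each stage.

FOB price: CNY 82026.18

From CIF to FOB, the seller no longer bears: freight, insurance.
FOB price = 86372.50 − 3845.86 − 500.46 = 82026.18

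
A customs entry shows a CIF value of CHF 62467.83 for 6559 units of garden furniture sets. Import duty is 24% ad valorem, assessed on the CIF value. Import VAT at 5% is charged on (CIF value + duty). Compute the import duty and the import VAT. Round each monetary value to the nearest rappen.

Import duty = 62467.83 × 24% = 14992.28
VAT base = CIF + duty = 62467.83 + 14992.28 = 77460.11
Import VAT = 77460.11 × 5% = 3873.01

Import duty: CHF 14992.28; import VAT: CHF 3873.01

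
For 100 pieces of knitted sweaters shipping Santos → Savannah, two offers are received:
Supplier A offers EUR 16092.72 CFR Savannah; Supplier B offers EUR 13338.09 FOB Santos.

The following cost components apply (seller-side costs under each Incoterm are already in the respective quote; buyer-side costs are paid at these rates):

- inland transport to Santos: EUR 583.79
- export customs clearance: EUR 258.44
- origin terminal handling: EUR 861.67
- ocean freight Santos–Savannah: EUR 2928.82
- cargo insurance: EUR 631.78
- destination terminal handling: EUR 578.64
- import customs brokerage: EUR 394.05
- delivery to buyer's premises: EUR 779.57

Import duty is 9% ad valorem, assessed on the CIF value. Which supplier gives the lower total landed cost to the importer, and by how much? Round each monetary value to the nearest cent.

Supplier A (CFR):
CIF value = CFR price + insurance = 16092.72 + 631.78 = 16724.50
Import duty = 16724.50 × 9% = 1505.21
Buyer bears (A): 631.78 + 578.64 + 394.05 + 779.57 = 2384.04
Landed cost (A) = invoice 16092.72 + 2384.04 + duty 1505.21 = 19981.97
Supplier B (FOB):
CIF value = FOB price + freight + insurance = 13338.09 + 2928.82 + 631.78 = 16898.69
Import duty = 16898.69 × 9% = 1520.88
Buyer bears (B): 2928.82 + 631.78 + 578.64 + 394.05 + 779.57 = 5312.86
Landed cost (B) = invoice 13338.09 + 5312.86 + duty 1520.88 = 20171.83
Difference = |19981.97 − 20171.83| = 189.86

Supplier A is cheaper by EUR 189.86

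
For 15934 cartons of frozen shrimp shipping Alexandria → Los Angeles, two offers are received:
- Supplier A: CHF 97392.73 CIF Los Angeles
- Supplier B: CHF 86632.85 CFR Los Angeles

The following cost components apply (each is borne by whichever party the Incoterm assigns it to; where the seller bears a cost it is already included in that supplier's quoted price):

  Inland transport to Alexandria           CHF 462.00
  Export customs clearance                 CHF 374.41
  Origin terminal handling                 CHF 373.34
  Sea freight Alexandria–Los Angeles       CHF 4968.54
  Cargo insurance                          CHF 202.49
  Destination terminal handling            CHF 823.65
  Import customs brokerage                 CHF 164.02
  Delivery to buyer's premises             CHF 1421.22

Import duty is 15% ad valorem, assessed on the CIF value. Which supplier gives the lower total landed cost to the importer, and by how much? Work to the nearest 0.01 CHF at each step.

Supplier A (CIF):
The CIF price already equals the CIF value: 97392.73
Import duty = 97392.73 × 15% = 14608.91
Buyer bears (A): 823.65 + 164.02 + 1421.22 = 2408.89
Landed cost (A) = invoice 97392.73 + 2408.89 + duty 14608.91 = 114410.53
Supplier B (CFR):
CIF value = CFR price + insurance = 86632.85 + 202.49 = 86835.34
Import duty = 86835.34 × 15% = 13025.30
Buyer bears (B): 202.49 + 823.65 + 164.02 + 1421.22 = 2611.38
Landed cost (B) = invoice 86632.85 + 2611.38 + duty 13025.30 = 102269.53
Difference = |114410.53 − 102269.53| = 12141.00

Supplier B is cheaper by CHF 12141.00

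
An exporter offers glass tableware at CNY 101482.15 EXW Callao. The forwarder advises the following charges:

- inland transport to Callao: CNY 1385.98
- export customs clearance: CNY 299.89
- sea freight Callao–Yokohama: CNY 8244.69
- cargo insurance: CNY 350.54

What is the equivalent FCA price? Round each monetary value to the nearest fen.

FCA price: CNY 103168.02

Not relevant to the conversion: insurance, freight — on the buyer under both terms; not part of either seller's price.
From EXW to FCA, the seller additionally bears: inland to port, export clearance.
FCA price = 101482.15 + 1385.98 + 299.89 = 103168.02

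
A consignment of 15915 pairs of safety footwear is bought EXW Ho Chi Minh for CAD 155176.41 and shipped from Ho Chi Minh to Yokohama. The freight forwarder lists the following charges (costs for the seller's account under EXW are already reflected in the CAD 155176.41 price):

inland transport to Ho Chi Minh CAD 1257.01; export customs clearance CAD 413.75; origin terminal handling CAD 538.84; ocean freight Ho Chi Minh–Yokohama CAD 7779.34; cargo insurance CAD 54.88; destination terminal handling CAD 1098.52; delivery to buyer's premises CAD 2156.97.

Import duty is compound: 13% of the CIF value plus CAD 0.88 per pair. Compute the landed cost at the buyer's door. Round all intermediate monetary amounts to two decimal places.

Total landed cost: CAD 203959.55

EXW: the seller makes goods available at their premises; the buyer bears all onward costs.
CIF value = EXW price + inland to port + export clearance + origin terminal + freight + insurance = 155176.41 + 1257.01 + 413.75 + 538.84 + 7779.34 + 54.88 = 165220.23
Ad valorem component: 165220.23 × 13% = 21478.63
Specific component: 15915 × 0.88 = 14005.20
Import duty = 21478.63 + 14005.20 = 35483.83
Buyer bears: inland to port 1257.01 + export clearance 413.75 + origin terminal 538.84 + freight 7779.34 + insurance 54.88 + destination terminal 1098.52 + delivery 2156.97 + duty 35483.83 = 48783.14
Landed cost = invoice 155176.41 + 48783.14 = 203959.55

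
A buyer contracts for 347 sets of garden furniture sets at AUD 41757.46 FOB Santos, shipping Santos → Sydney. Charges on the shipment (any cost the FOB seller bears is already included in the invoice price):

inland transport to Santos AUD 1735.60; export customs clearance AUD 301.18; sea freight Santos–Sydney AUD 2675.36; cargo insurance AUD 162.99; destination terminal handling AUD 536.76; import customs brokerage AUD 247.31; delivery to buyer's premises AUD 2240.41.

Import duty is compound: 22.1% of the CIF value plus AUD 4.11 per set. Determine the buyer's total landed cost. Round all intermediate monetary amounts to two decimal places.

FOB: the seller bears costs until goods are on board at the origin port; the buyer bears freight, insurance and all costs thereafter.
Already in the invoice (seller's account under FOB): inland to port, export clearance — exclude.
CIF value = FOB price + freight + insurance = 41757.46 + 2675.36 + 162.99 = 44595.81
Ad valorem component: 44595.81 × 22.1% = 9855.67
Specific component: 347 × 4.11 = 1426.17
Import duty = 9855.67 + 1426.17 = 11281.84
Buyer bears: freight 2675.36 + insurance 162.99 + destination terminal 536.76 + brokerage 247.31 + delivery 2240.41 + duty 11281.84 = 17144.67
Landed cost = invoice 41757.46 + 17144.67 = 58902.13

Total landed cost: AUD 58902.13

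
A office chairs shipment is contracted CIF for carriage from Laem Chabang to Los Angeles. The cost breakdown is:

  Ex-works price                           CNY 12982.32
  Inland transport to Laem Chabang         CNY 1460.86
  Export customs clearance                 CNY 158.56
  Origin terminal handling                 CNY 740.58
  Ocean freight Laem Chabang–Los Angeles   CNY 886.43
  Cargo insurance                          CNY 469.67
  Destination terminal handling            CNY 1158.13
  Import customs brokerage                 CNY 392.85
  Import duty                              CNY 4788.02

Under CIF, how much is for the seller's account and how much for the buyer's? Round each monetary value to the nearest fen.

Seller: CNY 16698.42; buyer: CNY 6339.00

CIF: the seller pays costs through ocean freight and marine insurance to the destination port.
Seller's account: goods 12982.32 + inland to port 1460.86 + export clearance 158.56 + origin terminal 740.58 + freight 886.43 + insurance 469.67 = 16698.42
Buyer's account: destination terminal 1158.13 + brokerage 392.85 + duty 4788.02 = 6339.00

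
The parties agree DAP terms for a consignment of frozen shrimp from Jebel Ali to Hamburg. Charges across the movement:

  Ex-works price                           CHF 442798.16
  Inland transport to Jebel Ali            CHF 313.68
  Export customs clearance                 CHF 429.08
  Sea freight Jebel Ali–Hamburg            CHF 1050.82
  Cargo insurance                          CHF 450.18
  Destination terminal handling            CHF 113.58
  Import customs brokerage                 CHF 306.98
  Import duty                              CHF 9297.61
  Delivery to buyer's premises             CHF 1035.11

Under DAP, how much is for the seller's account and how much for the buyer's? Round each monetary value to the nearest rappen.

Seller: CHF 446190.61; buyer: CHF 9604.59

DAP: the seller bears all costs to the named destination except import duty and clearance.
Seller's account: goods 442798.16 + inland to port 313.68 + export clearance 429.08 + freight 1050.82 + insurance 450.18 + destination terminal 113.58 + delivery 1035.11 = 446190.61
Buyer's account: brokerage 306.98 + duty 9297.61 = 9604.59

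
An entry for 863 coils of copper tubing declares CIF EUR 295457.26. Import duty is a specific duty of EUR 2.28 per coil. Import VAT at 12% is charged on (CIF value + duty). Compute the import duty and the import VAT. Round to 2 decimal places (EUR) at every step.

Import duty = 863 × 2.28 = 1967.64
VAT base = CIF + duty = 295457.26 + 1967.64 = 297424.90
Import VAT = 297424.90 × 12% = 35690.99

Import duty: EUR 1967.64; import VAT: EUR 35690.99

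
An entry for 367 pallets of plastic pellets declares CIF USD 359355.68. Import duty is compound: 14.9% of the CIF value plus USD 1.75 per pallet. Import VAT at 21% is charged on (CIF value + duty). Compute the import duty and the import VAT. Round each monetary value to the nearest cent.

Import duty: USD 54186.25; import VAT: USD 86843.81

Ad valorem component: 359355.68 × 14.9% = 53544.00
Specific component: 367 × 1.75 = 642.25
Import duty = 53544.00 + 642.25 = 54186.25
VAT base = CIF + duty = 359355.68 + 54186.25 = 413541.93
Import VAT = 413541.93 × 21% = 86843.81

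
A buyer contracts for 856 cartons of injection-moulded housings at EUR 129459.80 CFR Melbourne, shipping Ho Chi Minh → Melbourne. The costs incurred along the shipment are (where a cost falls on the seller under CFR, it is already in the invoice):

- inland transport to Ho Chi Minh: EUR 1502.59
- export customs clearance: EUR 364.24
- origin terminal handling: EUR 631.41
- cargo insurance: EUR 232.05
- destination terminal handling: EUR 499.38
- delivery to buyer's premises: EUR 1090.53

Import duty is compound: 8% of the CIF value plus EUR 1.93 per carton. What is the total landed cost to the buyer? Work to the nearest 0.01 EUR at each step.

CFR: the seller pays costs through ocean freight to the destination port, but not insurance.
Already in the invoice (seller's account under CFR): inland to port, export clearance, origin terminal — exclude.
CIF value = CFR price + insurance = 129459.80 + 232.05 = 129691.85
Ad valorem component: 129691.85 × 8% = 10375.35
Specific component: 856 × 1.93 = 1652.08
Import duty = 10375.35 + 1652.08 = 12027.43
Buyer bears: insurance 232.05 + destination terminal 499.38 + delivery 1090.53 + duty 12027.43 = 13849.39
Landed cost = invoice 129459.80 + 13849.39 = 143309.19

Total landed cost: EUR 143309.19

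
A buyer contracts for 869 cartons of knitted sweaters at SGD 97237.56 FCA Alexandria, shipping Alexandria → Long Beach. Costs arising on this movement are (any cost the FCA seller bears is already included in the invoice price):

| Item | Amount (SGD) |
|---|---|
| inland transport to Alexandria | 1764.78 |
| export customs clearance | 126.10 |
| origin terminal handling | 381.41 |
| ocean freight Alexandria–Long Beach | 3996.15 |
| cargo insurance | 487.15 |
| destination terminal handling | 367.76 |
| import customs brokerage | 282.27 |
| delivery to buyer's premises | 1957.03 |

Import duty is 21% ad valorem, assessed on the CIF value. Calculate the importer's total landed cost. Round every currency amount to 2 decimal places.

Total landed cost: SGD 126150.81

FCA: the seller delivers export-cleared goods to the carrier; the buyer bears costs from that point.
Already in the invoice (seller's account under FCA): inland to port, export clearance — exclude.
CIF value = FCA price + origin terminal + freight + insurance = 97237.56 + 381.41 + 3996.15 + 487.15 = 102102.27
Import duty = 102102.27 × 21% = 21441.48
Buyer bears: origin terminal 381.41 + freight 3996.15 + insurance 487.15 + destination terminal 367.76 + brokerage 282.27 + delivery 1957.03 + duty 21441.48 = 28913.25
Landed cost = invoice 97237.56 + 28913.25 = 126150.81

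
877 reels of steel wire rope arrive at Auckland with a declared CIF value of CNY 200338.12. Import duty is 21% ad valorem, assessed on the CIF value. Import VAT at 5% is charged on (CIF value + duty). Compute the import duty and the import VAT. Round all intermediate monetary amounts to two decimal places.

Import duty = 200338.12 × 21% = 42071.01
VAT base = CIF + duty = 200338.12 + 42071.01 = 242409.13
Import VAT = 242409.13 × 5% = 12120.46

Import duty: CNY 42071.01; import VAT: CNY 12120.46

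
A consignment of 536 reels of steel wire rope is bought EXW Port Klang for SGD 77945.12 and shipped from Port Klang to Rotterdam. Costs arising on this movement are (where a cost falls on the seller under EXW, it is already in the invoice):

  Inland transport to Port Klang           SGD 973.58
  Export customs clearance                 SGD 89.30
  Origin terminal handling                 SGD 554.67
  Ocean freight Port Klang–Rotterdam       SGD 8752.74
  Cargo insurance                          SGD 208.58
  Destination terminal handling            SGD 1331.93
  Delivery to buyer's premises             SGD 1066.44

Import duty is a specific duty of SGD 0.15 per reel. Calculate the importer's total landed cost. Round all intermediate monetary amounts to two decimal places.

Total landed cost: SGD 91002.76

EXW: the seller makes goods available at their premises; the buyer bears all onward costs.
CIF value = EXW price + inland to port + export clearance + origin terminal + freight + insurance = 77945.12 + 973.58 + 89.30 + 554.67 + 8752.74 + 208.58 = 88523.99
Import duty = 536 × 0.15 = 80.40
Buyer bears: inland to port 973.58 + export clearance 89.30 + origin terminal 554.67 + freight 8752.74 + insurance 208.58 + destination terminal 1331.93 + delivery 1066.44 + duty 80.40 = 13057.64
Landed cost = invoice 77945.12 + 13057.64 = 91002.76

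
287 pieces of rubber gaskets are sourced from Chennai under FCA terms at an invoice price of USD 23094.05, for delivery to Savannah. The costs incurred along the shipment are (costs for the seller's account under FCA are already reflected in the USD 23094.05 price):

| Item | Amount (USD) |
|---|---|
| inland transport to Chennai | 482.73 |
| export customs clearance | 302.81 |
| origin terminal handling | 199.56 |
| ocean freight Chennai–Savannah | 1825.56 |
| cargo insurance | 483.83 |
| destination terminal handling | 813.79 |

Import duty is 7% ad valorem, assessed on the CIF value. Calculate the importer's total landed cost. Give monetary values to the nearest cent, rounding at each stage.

FCA: the seller delivers export-cleared goods to the carrier; the buyer bears costs from that point.
Already in the invoice (seller's account under FCA): inland to port, export clearance — exclude.
CIF value = FCA price + origin terminal + freight + insurance = 23094.05 + 199.56 + 1825.56 + 483.83 = 25603.00
Import duty = 25603.00 × 7% = 1792.21
Buyer bears: origin terminal 199.56 + freight 1825.56 + insurance 483.83 + destination terminal 813.79 + duty 1792.21 = 5114.95
Landed cost = invoice 23094.05 + 5114.95 = 28209.00

Total landed cost: USD 28209.00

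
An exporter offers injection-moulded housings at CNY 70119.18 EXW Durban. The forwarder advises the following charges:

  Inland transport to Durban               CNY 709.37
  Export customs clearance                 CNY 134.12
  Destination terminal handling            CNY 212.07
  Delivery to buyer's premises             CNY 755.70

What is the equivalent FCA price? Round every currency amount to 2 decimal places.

Not relevant to the conversion: delivery, destination terminal — on the buyer under both terms; not part of either seller's price.
From EXW to FCA, the seller additionally bears: inland to port, export clearance.
FCA price = 70119.18 + 709.37 + 134.12 = 70962.67

FCA price: CNY 70962.67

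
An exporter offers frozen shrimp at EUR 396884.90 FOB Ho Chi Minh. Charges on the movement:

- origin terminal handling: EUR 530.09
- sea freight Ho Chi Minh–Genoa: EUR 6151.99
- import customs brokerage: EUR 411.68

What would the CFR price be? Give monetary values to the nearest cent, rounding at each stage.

Not relevant to the conversion: origin terminal — on the seller under both FOB and CFR; already in the FOB price and stays in the CFR price. brokerage — on the buyer under both terms; not part of either seller's price.
From FOB to CFR, the seller additionally bears: freight.
CFR price = 396884.90 + 6151.99 = 403036.89

CFR price: EUR 403036.89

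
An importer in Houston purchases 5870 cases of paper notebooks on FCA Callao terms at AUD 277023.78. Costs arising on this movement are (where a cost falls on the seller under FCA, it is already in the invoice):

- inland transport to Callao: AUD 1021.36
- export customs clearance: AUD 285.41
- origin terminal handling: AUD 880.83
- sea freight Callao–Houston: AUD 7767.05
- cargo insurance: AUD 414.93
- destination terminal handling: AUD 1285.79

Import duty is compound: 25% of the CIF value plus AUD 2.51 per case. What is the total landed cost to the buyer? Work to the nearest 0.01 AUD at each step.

FCA: the seller delivers export-cleared goods to the carrier; the buyer bears costs from that point.
Already in the invoice (seller's account under FCA): inland to port, export clearance — exclude.
CIF value = FCA price + origin terminal + freight + insurance = 277023.78 + 880.83 + 7767.05 + 414.93 = 286086.59
Ad valorem component: 286086.59 × 25% = 71521.65
Specific component: 5870 × 2.51 = 14733.70
Import duty = 71521.65 + 14733.70 = 86255.35
Buyer bears: origin terminal 880.83 + freight 7767.05 + insurance 414.93 + destination terminal 1285.79 + duty 86255.35 = 96603.95
Landed cost = invoice 277023.78 + 96603.95 = 373627.73

Total landed cost: AUD 373627.73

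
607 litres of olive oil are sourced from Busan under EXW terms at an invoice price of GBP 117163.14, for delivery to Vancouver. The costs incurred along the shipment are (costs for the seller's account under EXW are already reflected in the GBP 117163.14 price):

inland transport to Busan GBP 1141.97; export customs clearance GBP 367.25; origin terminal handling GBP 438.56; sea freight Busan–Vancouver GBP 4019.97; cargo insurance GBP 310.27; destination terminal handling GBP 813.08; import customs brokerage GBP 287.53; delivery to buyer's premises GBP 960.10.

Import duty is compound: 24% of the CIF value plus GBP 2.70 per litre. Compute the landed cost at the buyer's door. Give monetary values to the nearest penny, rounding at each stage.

Total landed cost: GBP 156766.65

EXW: the seller makes goods available at their premises; the buyer bears all onward costs.
CIF value = EXW price + inland to port + export clearance + origin terminal + freight + insurance = 117163.14 + 1141.97 + 367.25 + 438.56 + 4019.97 + 310.27 = 123441.16
Ad valorem component: 123441.16 × 24% = 29625.88
Specific component: 607 × 2.70 = 1638.90
Import duty = 29625.88 + 1638.90 = 31264.78
Buyer bears: inland to port 1141.97 + export clearance 367.25 + origin terminal 438.56 + freight 4019.97 + insurance 310.27 + destination terminal 813.08 + brokerage 287.53 + delivery 960.10 + duty 31264.78 = 39603.51
Landed cost = invoice 117163.14 + 39603.51 = 156766.65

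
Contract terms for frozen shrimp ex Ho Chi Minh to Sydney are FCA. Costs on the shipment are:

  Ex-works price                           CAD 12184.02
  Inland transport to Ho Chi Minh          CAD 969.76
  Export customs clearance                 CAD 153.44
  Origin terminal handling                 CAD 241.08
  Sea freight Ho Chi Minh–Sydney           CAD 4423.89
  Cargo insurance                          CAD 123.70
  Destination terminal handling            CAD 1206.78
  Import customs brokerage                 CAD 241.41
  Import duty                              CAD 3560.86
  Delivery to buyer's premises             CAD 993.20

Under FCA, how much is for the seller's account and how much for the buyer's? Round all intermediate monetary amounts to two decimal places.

Seller: CAD 13307.22; buyer: CAD 10790.92

FCA: the seller delivers export-cleared goods to the carrier; the buyer bears costs from that point.
Seller's account: goods 12184.02 + inland to port 969.76 + export clearance 153.44 = 13307.22
Buyer's account: origin terminal 241.08 + freight 4423.89 + insurance 123.70 + destination terminal 1206.78 + brokerage 241.41 + duty 3560.86 + delivery 993.20 = 10790.92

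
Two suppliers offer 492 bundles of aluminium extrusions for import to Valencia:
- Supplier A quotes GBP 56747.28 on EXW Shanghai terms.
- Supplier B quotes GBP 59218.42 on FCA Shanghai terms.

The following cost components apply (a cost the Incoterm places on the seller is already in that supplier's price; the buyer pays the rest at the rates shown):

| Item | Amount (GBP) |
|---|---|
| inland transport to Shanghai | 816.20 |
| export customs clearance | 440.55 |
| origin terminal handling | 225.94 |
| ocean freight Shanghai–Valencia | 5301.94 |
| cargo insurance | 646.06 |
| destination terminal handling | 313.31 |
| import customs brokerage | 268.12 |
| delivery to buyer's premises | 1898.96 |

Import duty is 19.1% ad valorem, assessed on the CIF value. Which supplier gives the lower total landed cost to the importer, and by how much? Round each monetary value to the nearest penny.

Supplier A is cheaper by GBP 1446.34

Supplier A (EXW):
CIF value = EXW price + inland to port + export clearance + origin terminal + freight + insurance = 56747.28 + 816.20 + 440.55 + 225.94 + 5301.94 + 646.06 = 64177.97
Import duty = 64177.97 × 19.1% = 12257.99
Buyer bears (A): 816.20 + 440.55 + 225.94 + 5301.94 + 646.06 + 313.31 + 268.12 + 1898.96 = 9911.08
Landed cost (A) = invoice 56747.28 + 9911.08 + duty 12257.99 = 78916.35
Supplier B (FCA):
CIF value = FCA price + origin terminal + freight + insurance = 59218.42 + 225.94 + 5301.94 + 646.06 = 65392.36
Import duty = 65392.36 × 19.1% = 12489.94
Buyer bears (B): 225.94 + 5301.94 + 646.06 + 313.31 + 268.12 + 1898.96 = 8654.33
Landed cost (B) = invoice 59218.42 + 8654.33 + duty 12489.94 = 80362.69
Difference = |78916.35 − 80362.69| = 1446.34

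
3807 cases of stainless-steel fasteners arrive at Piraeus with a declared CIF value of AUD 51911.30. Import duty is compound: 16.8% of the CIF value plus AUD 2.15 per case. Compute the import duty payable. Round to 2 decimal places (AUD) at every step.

Ad valorem component: 51911.30 × 16.8% = 8721.10
Specific component: 3807 × 2.15 = 8185.05
Import duty = 8721.10 + 8185.05 = 16906.15

Import duty: AUD 16906.15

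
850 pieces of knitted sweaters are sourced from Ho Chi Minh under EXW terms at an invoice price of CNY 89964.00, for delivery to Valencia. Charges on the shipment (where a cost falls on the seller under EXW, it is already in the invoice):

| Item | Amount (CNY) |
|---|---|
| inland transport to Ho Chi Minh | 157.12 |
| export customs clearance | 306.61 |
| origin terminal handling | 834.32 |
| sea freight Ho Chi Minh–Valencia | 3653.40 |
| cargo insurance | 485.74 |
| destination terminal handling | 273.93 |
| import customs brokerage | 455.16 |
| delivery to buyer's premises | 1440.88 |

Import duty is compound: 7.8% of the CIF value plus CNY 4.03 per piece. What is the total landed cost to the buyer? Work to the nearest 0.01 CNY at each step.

EXW: the seller makes goods available at their premises; the buyer bears all onward costs.
CIF value = EXW price + inland to port + export clearance + origin terminal + freight + insurance = 89964.00 + 157.12 + 306.61 + 834.32 + 3653.40 + 485.74 = 95401.19
Ad valorem component: 95401.19 × 7.8% = 7441.29
Specific component: 850 × 4.03 = 3425.50
Import duty = 7441.29 + 3425.50 = 10866.79
Buyer bears: inland to port 157.12 + export clearance 306.61 + origin terminal 834.32 + freight 3653.40 + insurance 485.74 + destination terminal 273.93 + brokerage 455.16 + delivery 1440.88 + duty 10866.79 = 18473.95
Landed cost = invoice 89964.00 + 18473.95 = 108437.95

Total landed cost: CNY 108437.95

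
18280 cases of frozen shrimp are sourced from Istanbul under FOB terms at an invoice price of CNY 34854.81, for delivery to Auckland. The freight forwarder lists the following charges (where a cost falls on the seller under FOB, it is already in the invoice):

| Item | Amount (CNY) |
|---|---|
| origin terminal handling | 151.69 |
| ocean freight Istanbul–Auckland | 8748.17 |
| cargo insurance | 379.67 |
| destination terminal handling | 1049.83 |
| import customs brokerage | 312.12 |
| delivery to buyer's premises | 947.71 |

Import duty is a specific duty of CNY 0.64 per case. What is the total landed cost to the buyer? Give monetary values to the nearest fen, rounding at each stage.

Total landed cost: CNY 57991.51

FOB: the seller bears costs until goods are on board at the origin port; the buyer bears freight, insurance and all costs thereafter.
Already in the invoice (seller's account under FOB): origin terminal — exclude.
CIF value = FOB price + freight + insurance = 34854.81 + 8748.17 + 379.67 = 43982.65
Import duty = 18280 × 0.64 = 11699.20
Buyer bears: freight 8748.17 + insurance 379.67 + destination terminal 1049.83 + brokerage 312.12 + delivery 947.71 + duty 11699.20 = 23136.70
Landed cost = invoice 34854.81 + 23136.70 = 57991.51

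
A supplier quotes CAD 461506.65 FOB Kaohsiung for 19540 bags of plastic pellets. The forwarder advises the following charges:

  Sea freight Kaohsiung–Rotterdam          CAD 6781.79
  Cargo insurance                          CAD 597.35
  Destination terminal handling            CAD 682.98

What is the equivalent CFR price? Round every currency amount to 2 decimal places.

CFR price: CAD 468288.44

Not relevant to the conversion: destination terminal, insurance — on the buyer under both terms; not part of either seller's price.
From FOB to CFR, the seller additionally bears: freight.
CFR price = 461506.65 + 6781.79 = 468288.44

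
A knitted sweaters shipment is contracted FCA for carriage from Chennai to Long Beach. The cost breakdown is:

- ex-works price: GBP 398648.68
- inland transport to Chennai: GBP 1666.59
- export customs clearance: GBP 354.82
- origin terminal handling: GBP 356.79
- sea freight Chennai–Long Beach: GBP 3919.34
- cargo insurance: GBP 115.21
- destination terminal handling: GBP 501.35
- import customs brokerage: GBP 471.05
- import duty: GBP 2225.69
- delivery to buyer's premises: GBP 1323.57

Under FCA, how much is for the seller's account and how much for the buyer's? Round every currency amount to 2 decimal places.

Seller: GBP 400670.09; buyer: GBP 8913.00

FCA: the seller delivers export-cleared goods to the carrier; the buyer bears costs from that point.
Seller's account: goods 398648.68 + inland to port 1666.59 + export clearance 354.82 = 400670.09
Buyer's account: origin terminal 356.79 + freight 3919.34 + insurance 115.21 + destination terminal 501.35 + brokerage 471.05 + duty 2225.69 + delivery 1323.57 = 8913.00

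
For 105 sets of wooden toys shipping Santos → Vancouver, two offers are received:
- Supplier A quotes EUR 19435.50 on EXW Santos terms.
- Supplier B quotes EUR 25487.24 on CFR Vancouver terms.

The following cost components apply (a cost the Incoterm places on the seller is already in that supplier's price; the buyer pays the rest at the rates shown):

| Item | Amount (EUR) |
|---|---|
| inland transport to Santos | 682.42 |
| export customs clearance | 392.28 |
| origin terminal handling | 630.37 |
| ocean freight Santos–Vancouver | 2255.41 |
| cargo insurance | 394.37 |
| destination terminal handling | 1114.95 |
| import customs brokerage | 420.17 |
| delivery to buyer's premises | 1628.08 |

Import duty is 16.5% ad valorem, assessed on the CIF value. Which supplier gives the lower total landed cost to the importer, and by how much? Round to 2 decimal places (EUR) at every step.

Supplier A (EXW):
CIF value = EXW price + inland to port + export clearance + origin terminal + freight + insurance = 19435.50 + 682.42 + 392.28 + 630.37 + 2255.41 + 394.37 = 23790.35
Import duty = 23790.35 × 16.5% = 3925.41
Buyer bears (A): 682.42 + 392.28 + 630.37 + 2255.41 + 394.37 + 1114.95 + 420.17 + 1628.08 = 7518.05
Landed cost (A) = invoice 19435.50 + 7518.05 + duty 3925.41 = 30878.96
Supplier B (CFR):
CIF value = CFR price + insurance = 25487.24 + 394.37 = 25881.61
Import duty = 25881.61 × 16.5% = 4270.47
Buyer bears (B): 394.37 + 1114.95 + 420.17 + 1628.08 = 3557.57
Landed cost (B) = invoice 25487.24 + 3557.57 + duty 4270.47 = 33315.28
Difference = |30878.96 − 33315.28| = 2436.32

Supplier A is cheaper by EUR 2436.32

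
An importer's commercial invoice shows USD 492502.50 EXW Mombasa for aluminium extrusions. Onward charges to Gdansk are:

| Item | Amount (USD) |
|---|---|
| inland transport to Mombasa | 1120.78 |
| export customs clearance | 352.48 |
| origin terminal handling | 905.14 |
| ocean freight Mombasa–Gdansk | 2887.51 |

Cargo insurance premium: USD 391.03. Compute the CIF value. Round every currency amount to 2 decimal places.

CIF = EXW price + pre-shipment costs + freight + insurance
CIF = 492502.50 + 1120.78 + 352.48 + 905.14 + 2887.51 + 391.03 = 498159.44

CIF value: USD 498159.44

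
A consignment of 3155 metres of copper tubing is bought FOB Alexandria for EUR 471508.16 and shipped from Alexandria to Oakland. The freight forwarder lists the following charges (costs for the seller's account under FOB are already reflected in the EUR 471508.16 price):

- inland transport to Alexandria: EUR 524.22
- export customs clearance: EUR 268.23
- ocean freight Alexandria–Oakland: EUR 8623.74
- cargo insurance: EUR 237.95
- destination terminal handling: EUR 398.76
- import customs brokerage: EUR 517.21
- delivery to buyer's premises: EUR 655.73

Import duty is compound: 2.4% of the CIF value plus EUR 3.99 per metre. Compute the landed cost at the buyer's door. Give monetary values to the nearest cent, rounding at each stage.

Total landed cost: EUR 506058.88

FOB: the seller bears costs until goods are on board at the origin port; the buyer bears freight, insurance and all costs thereafter.
Already in the invoice (seller's account under FOB): inland to port, export clearance — exclude.
CIF value = FOB price + freight + insurance = 471508.16 + 8623.74 + 237.95 = 480369.85
Ad valorem component: 480369.85 × 2.4% = 11528.88
Specific component: 3155 × 3.99 = 12588.45
Import duty = 11528.88 + 12588.45 = 24117.33
Buyer bears: freight 8623.74 + insurance 237.95 + destination terminal 398.76 + brokerage 517.21 + delivery 655.73 + duty 24117.33 = 34550.72
Landed cost = invoice 471508.16 + 34550.72 = 506058.88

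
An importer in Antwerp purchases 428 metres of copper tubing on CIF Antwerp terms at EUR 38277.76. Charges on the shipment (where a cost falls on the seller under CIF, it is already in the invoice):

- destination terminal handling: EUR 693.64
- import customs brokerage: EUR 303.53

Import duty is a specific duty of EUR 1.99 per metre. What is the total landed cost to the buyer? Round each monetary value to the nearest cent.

Total landed cost: EUR 40126.65

CIF: the seller pays costs through ocean freight and marine insurance to the destination port.
The CIF price already equals the CIF value: 38277.76
Import duty = 428 × 1.99 = 851.72
Buyer bears: destination terminal 693.64 + brokerage 303.53 + duty 851.72 = 1848.89
Landed cost = invoice 38277.76 + 1848.89 = 40126.65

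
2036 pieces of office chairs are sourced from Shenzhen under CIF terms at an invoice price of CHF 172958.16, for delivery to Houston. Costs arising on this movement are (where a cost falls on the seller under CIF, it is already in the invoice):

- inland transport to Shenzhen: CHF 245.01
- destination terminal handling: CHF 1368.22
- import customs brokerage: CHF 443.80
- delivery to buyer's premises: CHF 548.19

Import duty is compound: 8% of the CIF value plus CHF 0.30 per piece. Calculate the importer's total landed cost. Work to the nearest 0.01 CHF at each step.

Total landed cost: CHF 189765.82

CIF: the seller pays costs through ocean freight and marine insurance to the destination port.
Already in the invoice (seller's account under CIF): inland to port — exclude.
The CIF price already equals the CIF value: 172958.16
Ad valorem component: 172958.16 × 8% = 13836.65
Specific component: 2036 × 0.30 = 610.80
Import duty = 13836.65 + 610.80 = 14447.45
Buyer bears: destination terminal 1368.22 + brokerage 443.80 + delivery 548.19 + duty 14447.45 = 16807.66
Landed cost = invoice 172958.16 + 16807.66 = 189765.82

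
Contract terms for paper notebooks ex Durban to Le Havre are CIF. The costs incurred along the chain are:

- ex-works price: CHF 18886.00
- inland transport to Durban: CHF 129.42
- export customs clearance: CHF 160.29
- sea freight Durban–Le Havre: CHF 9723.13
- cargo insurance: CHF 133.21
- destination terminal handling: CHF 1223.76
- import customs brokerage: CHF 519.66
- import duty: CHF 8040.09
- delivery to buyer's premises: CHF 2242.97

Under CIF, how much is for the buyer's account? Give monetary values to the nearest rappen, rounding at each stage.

Buyer's account: CHF 12026.48

CIF: the seller pays costs through ocean freight and marine insurance to the destination port.
Seller's account: goods 18886.00 + inland to port 129.42 + export clearance 160.29 + freight 9723.13 + insurance 133.21 = 29032.05
Buyer's account: destination terminal 1223.76 + brokerage 519.66 + duty 8040.09 + delivery 2242.97 = 12026.48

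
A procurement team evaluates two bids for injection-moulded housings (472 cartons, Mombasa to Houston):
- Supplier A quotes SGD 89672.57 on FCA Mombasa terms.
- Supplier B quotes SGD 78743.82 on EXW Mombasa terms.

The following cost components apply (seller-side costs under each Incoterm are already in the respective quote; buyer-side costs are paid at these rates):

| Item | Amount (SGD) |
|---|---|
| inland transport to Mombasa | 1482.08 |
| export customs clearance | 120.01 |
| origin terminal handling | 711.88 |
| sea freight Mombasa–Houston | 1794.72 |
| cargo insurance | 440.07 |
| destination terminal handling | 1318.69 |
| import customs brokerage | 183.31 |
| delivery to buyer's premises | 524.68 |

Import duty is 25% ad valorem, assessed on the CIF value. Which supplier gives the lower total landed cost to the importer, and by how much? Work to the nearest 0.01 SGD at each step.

Supplier A (FCA):
CIF value = FCA price + origin terminal + freight + insurance = 89672.57 + 711.88 + 1794.72 + 440.07 = 92619.24
Import duty = 92619.24 × 25% = 23154.81
Buyer bears (A): 711.88 + 1794.72 + 440.07 + 1318.69 + 183.31 + 524.68 = 4973.35
Landed cost (A) = invoice 89672.57 + 4973.35 + duty 23154.81 = 117800.73
Supplier B (EXW):
CIF value = EXW price + inland to port + export clearance + origin terminal + freight + insurance = 78743.82 + 1482.08 + 120.01 + 711.88 + 1794.72 + 440.07 = 83292.58
Import duty = 83292.58 × 25% = 20823.15
Buyer bears (B): 1482.08 + 120.01 + 711.88 + 1794.72 + 440.07 + 1318.69 + 183.31 + 524.68 = 6575.44
Landed cost (B) = invoice 78743.82 + 6575.44 + duty 20823.15 = 106142.41
Difference = |117800.73 − 106142.41| = 11658.32

Supplier B is cheaper by SGD 11658.32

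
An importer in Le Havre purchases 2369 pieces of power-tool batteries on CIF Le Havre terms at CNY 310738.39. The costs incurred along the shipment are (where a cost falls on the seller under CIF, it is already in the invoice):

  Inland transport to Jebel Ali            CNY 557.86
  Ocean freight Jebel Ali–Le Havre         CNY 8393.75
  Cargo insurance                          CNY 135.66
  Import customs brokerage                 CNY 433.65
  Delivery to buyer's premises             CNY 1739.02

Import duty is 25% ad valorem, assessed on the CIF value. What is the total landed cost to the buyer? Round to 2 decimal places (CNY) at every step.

CIF: the seller pays costs through ocean freight and marine insurance to the destination port.
Already in the invoice (seller's account under CIF): inland to port, freight, insurance — exclude.
The CIF price already equals the CIF value: 310738.39
Import duty = 310738.39 × 25% = 77684.60
Buyer bears: brokerage 433.65 + delivery 1739.02 + duty 77684.60 = 79857.27
Landed cost = invoice 310738.39 + 79857.27 = 390595.66

Total landed cost: CNY 390595.66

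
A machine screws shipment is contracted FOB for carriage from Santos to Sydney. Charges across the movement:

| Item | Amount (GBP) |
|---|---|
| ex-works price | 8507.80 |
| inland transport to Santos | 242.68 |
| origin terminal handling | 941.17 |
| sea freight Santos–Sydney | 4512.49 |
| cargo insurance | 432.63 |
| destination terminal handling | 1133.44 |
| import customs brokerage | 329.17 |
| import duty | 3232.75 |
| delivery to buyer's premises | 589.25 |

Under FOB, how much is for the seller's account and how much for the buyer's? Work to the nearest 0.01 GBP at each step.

Seller: GBP 9691.65; buyer: GBP 10229.73

FOB: the seller bears costs until goods are on board at the origin port; the buyer bears freight, insurance and all costs thereafter.
Seller's account: goods 8507.80 + inland to port 242.68 + origin terminal 941.17 = 9691.65
Buyer's account: freight 4512.49 + insurance 432.63 + destination terminal 1133.44 + brokerage 329.17 + duty 3232.75 + delivery 589.25 = 10229.73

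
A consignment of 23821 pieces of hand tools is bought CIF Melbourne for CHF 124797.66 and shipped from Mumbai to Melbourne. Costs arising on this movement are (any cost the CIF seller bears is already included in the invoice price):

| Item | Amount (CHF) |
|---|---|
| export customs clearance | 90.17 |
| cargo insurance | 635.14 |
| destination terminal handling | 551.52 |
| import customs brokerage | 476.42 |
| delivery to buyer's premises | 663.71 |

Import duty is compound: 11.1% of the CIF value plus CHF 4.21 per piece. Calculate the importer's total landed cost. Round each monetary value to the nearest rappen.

Total landed cost: CHF 240628.26

CIF: the seller pays costs through ocean freight and marine insurance to the destination port.
Already in the invoice (seller's account under CIF): export clearance, insurance — exclude.
The CIF price already equals the CIF value: 124797.66
Ad valorem component: 124797.66 × 11.1% = 13852.54
Specific component: 23821 × 4.21 = 100286.41
Import duty = 13852.54 + 100286.41 = 114138.95
Buyer bears: destination terminal 551.52 + brokerage 476.42 + delivery 663.71 + duty 114138.95 = 115830.60
Landed cost = invoice 124797.66 + 115830.60 = 240628.26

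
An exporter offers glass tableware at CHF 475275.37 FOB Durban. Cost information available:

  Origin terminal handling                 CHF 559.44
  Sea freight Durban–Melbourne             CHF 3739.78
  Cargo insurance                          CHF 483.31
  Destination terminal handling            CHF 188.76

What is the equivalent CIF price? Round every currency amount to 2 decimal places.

Not relevant to the conversion: origin terminal — on the seller under both FOB and CIF; already in the FOB price and stays in the CIF price. destination terminal — on the buyer under both terms; not part of either seller's price.
From FOB to CIF, the seller additionally bears: freight, insurance.
CIF price = 475275.37 + 3739.78 + 483.31 = 479498.46

CIF price: CHF 479498.46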